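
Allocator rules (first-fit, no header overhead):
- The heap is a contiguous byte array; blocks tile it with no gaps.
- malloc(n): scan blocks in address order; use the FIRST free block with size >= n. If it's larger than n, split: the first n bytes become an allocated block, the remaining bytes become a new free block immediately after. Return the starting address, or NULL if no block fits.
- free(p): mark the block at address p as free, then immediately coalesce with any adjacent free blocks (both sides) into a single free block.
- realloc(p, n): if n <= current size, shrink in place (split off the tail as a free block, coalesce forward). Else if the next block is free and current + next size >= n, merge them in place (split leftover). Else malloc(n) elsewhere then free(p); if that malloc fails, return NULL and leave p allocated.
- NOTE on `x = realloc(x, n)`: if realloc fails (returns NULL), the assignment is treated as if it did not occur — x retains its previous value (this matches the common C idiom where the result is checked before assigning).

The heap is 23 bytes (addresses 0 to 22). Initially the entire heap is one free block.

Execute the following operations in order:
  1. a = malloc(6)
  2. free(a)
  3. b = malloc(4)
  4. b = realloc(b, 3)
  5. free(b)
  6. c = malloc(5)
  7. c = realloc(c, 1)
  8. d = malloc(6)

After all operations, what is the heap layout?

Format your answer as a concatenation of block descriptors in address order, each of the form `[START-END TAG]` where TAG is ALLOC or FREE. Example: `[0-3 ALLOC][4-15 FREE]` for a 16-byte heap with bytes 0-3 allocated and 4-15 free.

Answer: [0-0 ALLOC][1-6 ALLOC][7-22 FREE]

Derivation:
Op 1: a = malloc(6) -> a = 0; heap: [0-5 ALLOC][6-22 FREE]
Op 2: free(a) -> (freed a); heap: [0-22 FREE]
Op 3: b = malloc(4) -> b = 0; heap: [0-3 ALLOC][4-22 FREE]
Op 4: b = realloc(b, 3) -> b = 0; heap: [0-2 ALLOC][3-22 FREE]
Op 5: free(b) -> (freed b); heap: [0-22 FREE]
Op 6: c = malloc(5) -> c = 0; heap: [0-4 ALLOC][5-22 FREE]
Op 7: c = realloc(c, 1) -> c = 0; heap: [0-0 ALLOC][1-22 FREE]
Op 8: d = malloc(6) -> d = 1; heap: [0-0 ALLOC][1-6 ALLOC][7-22 FREE]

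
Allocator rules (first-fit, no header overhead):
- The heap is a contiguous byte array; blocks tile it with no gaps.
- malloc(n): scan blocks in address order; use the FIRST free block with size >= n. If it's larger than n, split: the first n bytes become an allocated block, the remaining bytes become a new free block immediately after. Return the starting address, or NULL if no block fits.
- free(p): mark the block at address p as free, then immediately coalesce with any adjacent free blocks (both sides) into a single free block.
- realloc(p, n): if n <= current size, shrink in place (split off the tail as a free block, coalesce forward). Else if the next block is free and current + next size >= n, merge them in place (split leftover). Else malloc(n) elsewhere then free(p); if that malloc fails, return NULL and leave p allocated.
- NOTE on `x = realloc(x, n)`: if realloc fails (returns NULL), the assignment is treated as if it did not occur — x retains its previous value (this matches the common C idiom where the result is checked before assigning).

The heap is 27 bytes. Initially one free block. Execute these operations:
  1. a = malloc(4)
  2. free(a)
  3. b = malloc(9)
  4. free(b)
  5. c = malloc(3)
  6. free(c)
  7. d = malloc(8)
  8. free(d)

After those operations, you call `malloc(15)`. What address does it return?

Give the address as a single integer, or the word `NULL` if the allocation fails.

Op 1: a = malloc(4) -> a = 0; heap: [0-3 ALLOC][4-26 FREE]
Op 2: free(a) -> (freed a); heap: [0-26 FREE]
Op 3: b = malloc(9) -> b = 0; heap: [0-8 ALLOC][9-26 FREE]
Op 4: free(b) -> (freed b); heap: [0-26 FREE]
Op 5: c = malloc(3) -> c = 0; heap: [0-2 ALLOC][3-26 FREE]
Op 6: free(c) -> (freed c); heap: [0-26 FREE]
Op 7: d = malloc(8) -> d = 0; heap: [0-7 ALLOC][8-26 FREE]
Op 8: free(d) -> (freed d); heap: [0-26 FREE]
malloc(15): first-fit scan over [0-26 FREE] -> 0

Answer: 0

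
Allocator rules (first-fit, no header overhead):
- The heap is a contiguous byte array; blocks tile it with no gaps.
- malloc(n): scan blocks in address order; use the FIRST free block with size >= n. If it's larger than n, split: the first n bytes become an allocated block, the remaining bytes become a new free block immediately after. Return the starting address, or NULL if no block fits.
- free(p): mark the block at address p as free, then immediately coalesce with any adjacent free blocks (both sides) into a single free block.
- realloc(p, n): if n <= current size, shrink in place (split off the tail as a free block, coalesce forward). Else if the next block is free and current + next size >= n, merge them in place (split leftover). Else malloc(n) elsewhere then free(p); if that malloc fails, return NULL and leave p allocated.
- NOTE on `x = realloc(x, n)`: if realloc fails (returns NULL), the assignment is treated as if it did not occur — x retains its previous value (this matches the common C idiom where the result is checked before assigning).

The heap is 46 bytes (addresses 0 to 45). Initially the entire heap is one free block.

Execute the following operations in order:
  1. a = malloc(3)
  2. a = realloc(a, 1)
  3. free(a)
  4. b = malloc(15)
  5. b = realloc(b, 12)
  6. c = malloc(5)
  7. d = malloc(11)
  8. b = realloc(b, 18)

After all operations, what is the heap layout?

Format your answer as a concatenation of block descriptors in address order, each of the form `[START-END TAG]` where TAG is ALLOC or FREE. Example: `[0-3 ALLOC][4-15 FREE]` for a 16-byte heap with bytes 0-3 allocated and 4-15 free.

Op 1: a = malloc(3) -> a = 0; heap: [0-2 ALLOC][3-45 FREE]
Op 2: a = realloc(a, 1) -> a = 0; heap: [0-0 ALLOC][1-45 FREE]
Op 3: free(a) -> (freed a); heap: [0-45 FREE]
Op 4: b = malloc(15) -> b = 0; heap: [0-14 ALLOC][15-45 FREE]
Op 5: b = realloc(b, 12) -> b = 0; heap: [0-11 ALLOC][12-45 FREE]
Op 6: c = malloc(5) -> c = 12; heap: [0-11 ALLOC][12-16 ALLOC][17-45 FREE]
Op 7: d = malloc(11) -> d = 17; heap: [0-11 ALLOC][12-16 ALLOC][17-27 ALLOC][28-45 FREE]
Op 8: b = realloc(b, 18) -> b = 28; heap: [0-11 FREE][12-16 ALLOC][17-27 ALLOC][28-45 ALLOC]

Answer: [0-11 FREE][12-16 ALLOC][17-27 ALLOC][28-45 ALLOC]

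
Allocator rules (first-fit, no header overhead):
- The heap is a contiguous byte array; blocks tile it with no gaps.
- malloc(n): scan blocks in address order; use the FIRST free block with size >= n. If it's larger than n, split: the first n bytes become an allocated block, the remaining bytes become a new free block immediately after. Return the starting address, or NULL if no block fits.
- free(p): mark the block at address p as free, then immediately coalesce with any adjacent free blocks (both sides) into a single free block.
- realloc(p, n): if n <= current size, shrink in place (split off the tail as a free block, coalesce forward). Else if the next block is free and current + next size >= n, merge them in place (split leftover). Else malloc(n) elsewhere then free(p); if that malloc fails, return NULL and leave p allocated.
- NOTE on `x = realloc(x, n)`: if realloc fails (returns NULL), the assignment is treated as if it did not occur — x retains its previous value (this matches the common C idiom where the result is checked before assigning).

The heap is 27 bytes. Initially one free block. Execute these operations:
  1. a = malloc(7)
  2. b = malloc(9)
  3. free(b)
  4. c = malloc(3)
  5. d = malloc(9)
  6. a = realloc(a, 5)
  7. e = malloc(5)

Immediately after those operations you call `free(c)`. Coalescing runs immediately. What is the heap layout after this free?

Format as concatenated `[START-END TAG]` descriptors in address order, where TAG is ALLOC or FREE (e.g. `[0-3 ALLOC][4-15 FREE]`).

Answer: [0-4 ALLOC][5-9 FREE][10-18 ALLOC][19-23 ALLOC][24-26 FREE]

Derivation:
Op 1: a = malloc(7) -> a = 0; heap: [0-6 ALLOC][7-26 FREE]
Op 2: b = malloc(9) -> b = 7; heap: [0-6 ALLOC][7-15 ALLOC][16-26 FREE]
Op 3: free(b) -> (freed b); heap: [0-6 ALLOC][7-26 FREE]
Op 4: c = malloc(3) -> c = 7; heap: [0-6 ALLOC][7-9 ALLOC][10-26 FREE]
Op 5: d = malloc(9) -> d = 10; heap: [0-6 ALLOC][7-9 ALLOC][10-18 ALLOC][19-26 FREE]
Op 6: a = realloc(a, 5) -> a = 0; heap: [0-4 ALLOC][5-6 FREE][7-9 ALLOC][10-18 ALLOC][19-26 FREE]
Op 7: e = malloc(5) -> e = 19; heap: [0-4 ALLOC][5-6 FREE][7-9 ALLOC][10-18 ALLOC][19-23 ALLOC][24-26 FREE]
free(c): c = 7 -> block [7-9 ALLOC]; mark free, coalesce with adjacent free neighbors -> [0-4 ALLOC][5-9 FREE][10-18 ALLOC][19-23 ALLOC][24-26 FREE]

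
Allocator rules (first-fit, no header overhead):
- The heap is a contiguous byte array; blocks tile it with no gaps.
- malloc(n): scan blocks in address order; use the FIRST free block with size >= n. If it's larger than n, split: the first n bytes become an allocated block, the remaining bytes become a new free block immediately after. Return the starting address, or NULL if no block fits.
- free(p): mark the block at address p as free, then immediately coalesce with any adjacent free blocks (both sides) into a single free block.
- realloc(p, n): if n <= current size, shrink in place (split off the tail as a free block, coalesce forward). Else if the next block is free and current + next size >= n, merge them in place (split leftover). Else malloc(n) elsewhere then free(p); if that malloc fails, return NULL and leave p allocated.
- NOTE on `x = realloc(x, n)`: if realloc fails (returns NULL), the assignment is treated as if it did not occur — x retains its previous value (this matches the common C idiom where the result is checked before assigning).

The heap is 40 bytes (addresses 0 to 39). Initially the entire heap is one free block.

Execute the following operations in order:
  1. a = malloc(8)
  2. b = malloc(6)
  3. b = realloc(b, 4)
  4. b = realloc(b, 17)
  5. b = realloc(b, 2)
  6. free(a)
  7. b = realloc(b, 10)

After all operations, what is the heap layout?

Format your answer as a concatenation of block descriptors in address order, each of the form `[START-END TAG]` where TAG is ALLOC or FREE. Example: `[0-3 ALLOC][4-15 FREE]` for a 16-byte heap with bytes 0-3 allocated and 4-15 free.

Answer: [0-7 FREE][8-17 ALLOC][18-39 FREE]

Derivation:
Op 1: a = malloc(8) -> a = 0; heap: [0-7 ALLOC][8-39 FREE]
Op 2: b = malloc(6) -> b = 8; heap: [0-7 ALLOC][8-13 ALLOC][14-39 FREE]
Op 3: b = realloc(b, 4) -> b = 8; heap: [0-7 ALLOC][8-11 ALLOC][12-39 FREE]
Op 4: b = realloc(b, 17) -> b = 8; heap: [0-7 ALLOC][8-24 ALLOC][25-39 FREE]
Op 5: b = realloc(b, 2) -> b = 8; heap: [0-7 ALLOC][8-9 ALLOC][10-39 FREE]
Op 6: free(a) -> (freed a); heap: [0-7 FREE][8-9 ALLOC][10-39 FREE]
Op 7: b = realloc(b, 10) -> b = 8; heap: [0-7 FREE][8-17 ALLOC][18-39 FREE]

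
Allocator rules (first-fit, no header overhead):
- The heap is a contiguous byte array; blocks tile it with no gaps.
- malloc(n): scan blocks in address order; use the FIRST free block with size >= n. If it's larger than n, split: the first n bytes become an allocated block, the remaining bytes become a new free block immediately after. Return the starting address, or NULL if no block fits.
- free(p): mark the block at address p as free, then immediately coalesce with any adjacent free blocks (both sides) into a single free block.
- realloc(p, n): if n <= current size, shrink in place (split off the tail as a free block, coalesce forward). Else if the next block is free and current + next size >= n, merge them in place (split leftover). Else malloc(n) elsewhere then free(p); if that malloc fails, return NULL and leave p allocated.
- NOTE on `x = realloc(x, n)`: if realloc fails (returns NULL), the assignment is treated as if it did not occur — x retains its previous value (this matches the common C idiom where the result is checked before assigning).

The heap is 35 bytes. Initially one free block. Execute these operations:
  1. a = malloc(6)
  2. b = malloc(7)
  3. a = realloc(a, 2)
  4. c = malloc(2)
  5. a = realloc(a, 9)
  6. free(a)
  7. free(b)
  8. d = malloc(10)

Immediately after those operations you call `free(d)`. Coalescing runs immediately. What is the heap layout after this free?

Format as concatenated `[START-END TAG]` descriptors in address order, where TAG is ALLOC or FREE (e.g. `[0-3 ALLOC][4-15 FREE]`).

Answer: [0-1 FREE][2-3 ALLOC][4-34 FREE]

Derivation:
Op 1: a = malloc(6) -> a = 0; heap: [0-5 ALLOC][6-34 FREE]
Op 2: b = malloc(7) -> b = 6; heap: [0-5 ALLOC][6-12 ALLOC][13-34 FREE]
Op 3: a = realloc(a, 2) -> a = 0; heap: [0-1 ALLOC][2-5 FREE][6-12 ALLOC][13-34 FREE]
Op 4: c = malloc(2) -> c = 2; heap: [0-1 ALLOC][2-3 ALLOC][4-5 FREE][6-12 ALLOC][13-34 FREE]
Op 5: a = realloc(a, 9) -> a = 13; heap: [0-1 FREE][2-3 ALLOC][4-5 FREE][6-12 ALLOC][13-21 ALLOC][22-34 FREE]
Op 6: free(a) -> (freed a); heap: [0-1 FREE][2-3 ALLOC][4-5 FREE][6-12 ALLOC][13-34 FREE]
Op 7: free(b) -> (freed b); heap: [0-1 FREE][2-3 ALLOC][4-34 FREE]
Op 8: d = malloc(10) -> d = 4; heap: [0-1 FREE][2-3 ALLOC][4-13 ALLOC][14-34 FREE]
free(d): d = 4 -> block [4-13 ALLOC]; mark free, coalesce with adjacent free neighbors -> [0-1 FREE][2-3 ALLOC][4-34 FREE]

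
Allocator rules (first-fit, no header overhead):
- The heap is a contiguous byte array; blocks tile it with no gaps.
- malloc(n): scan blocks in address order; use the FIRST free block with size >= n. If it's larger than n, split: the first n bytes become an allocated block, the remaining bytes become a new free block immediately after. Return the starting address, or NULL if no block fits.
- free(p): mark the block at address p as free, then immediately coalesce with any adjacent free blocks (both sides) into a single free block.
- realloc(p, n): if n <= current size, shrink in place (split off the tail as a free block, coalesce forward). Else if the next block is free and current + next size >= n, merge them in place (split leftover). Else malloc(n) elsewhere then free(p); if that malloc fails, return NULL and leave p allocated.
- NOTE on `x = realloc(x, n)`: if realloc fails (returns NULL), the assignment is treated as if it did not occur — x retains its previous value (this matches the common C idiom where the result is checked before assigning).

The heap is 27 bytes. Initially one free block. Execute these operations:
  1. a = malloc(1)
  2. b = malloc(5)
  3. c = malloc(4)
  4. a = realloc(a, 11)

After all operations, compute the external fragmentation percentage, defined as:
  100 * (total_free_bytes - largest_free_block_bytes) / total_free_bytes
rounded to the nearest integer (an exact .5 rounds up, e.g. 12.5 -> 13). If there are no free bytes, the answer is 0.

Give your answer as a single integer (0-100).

Answer: 14

Derivation:
Op 1: a = malloc(1) -> a = 0; heap: [0-0 ALLOC][1-26 FREE]
Op 2: b = malloc(5) -> b = 1; heap: [0-0 ALLOC][1-5 ALLOC][6-26 FREE]
Op 3: c = malloc(4) -> c = 6; heap: [0-0 ALLOC][1-5 ALLOC][6-9 ALLOC][10-26 FREE]
Op 4: a = realloc(a, 11) -> a = 10; heap: [0-0 FREE][1-5 ALLOC][6-9 ALLOC][10-20 ALLOC][21-26 FREE]
Free blocks: [1 6] total_free=7 largest=6 -> 100*(7-6)/7 = 100/7 ≈ 14.286 -> rounds to 14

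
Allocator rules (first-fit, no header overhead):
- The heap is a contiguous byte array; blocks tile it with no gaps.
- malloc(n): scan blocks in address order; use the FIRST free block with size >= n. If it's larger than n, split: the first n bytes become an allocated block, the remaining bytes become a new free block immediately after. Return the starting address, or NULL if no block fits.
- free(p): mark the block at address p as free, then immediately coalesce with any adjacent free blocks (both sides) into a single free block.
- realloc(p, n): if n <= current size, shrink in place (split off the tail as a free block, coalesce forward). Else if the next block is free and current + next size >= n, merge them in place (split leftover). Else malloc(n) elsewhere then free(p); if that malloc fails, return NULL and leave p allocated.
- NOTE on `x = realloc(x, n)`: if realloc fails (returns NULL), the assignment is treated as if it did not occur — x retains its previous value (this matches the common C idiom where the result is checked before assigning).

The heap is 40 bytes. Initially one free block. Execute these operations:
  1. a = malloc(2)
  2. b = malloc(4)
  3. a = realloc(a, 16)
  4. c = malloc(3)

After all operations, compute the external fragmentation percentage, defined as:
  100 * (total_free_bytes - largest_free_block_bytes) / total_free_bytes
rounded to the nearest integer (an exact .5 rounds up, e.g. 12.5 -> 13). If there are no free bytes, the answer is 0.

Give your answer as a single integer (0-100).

Answer: 12

Derivation:
Op 1: a = malloc(2) -> a = 0; heap: [0-1 ALLOC][2-39 FREE]
Op 2: b = malloc(4) -> b = 2; heap: [0-1 ALLOC][2-5 ALLOC][6-39 FREE]
Op 3: a = realloc(a, 16) -> a = 6; heap: [0-1 FREE][2-5 ALLOC][6-21 ALLOC][22-39 FREE]
Op 4: c = malloc(3) -> c = 22; heap: [0-1 FREE][2-5 ALLOC][6-21 ALLOC][22-24 ALLOC][25-39 FREE]
Free blocks: [2 15] total_free=17 largest=15 -> 100*(17-15)/17 = 200/17 ≈ 11.765 -> rounds to 12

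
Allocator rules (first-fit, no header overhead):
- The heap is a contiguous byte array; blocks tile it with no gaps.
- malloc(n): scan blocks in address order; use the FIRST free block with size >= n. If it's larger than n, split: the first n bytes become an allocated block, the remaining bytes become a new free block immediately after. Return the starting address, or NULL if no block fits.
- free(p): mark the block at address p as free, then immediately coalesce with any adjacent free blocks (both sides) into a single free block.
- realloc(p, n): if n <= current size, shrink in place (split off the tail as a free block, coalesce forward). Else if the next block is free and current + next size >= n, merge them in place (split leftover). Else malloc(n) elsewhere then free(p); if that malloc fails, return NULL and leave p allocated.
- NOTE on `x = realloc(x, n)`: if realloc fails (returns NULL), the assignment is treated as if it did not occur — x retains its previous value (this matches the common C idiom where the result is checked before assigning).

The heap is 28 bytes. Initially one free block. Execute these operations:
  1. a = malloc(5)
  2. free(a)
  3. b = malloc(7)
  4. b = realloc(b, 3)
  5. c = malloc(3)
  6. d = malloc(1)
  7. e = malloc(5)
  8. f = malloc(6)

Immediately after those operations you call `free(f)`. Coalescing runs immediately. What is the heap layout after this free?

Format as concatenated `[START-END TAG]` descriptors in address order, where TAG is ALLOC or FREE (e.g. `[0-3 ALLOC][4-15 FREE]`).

Answer: [0-2 ALLOC][3-5 ALLOC][6-6 ALLOC][7-11 ALLOC][12-27 FREE]

Derivation:
Op 1: a = malloc(5) -> a = 0; heap: [0-4 ALLOC][5-27 FREE]
Op 2: free(a) -> (freed a); heap: [0-27 FREE]
Op 3: b = malloc(7) -> b = 0; heap: [0-6 ALLOC][7-27 FREE]
Op 4: b = realloc(b, 3) -> b = 0; heap: [0-2 ALLOC][3-27 FREE]
Op 5: c = malloc(3) -> c = 3; heap: [0-2 ALLOC][3-5 ALLOC][6-27 FREE]
Op 6: d = malloc(1) -> d = 6; heap: [0-2 ALLOC][3-5 ALLOC][6-6 ALLOC][7-27 FREE]
Op 7: e = malloc(5) -> e = 7; heap: [0-2 ALLOC][3-5 ALLOC][6-6 ALLOC][7-11 ALLOC][12-27 FREE]
Op 8: f = malloc(6) -> f = 12; heap: [0-2 ALLOC][3-5 ALLOC][6-6 ALLOC][7-11 ALLOC][12-17 ALLOC][18-27 FREE]
free(f): f = 12 -> block [12-17 ALLOC]; mark free, coalesce with adjacent free neighbors -> [0-2 ALLOC][3-5 ALLOC][6-6 ALLOC][7-11 ALLOC][12-27 FREE]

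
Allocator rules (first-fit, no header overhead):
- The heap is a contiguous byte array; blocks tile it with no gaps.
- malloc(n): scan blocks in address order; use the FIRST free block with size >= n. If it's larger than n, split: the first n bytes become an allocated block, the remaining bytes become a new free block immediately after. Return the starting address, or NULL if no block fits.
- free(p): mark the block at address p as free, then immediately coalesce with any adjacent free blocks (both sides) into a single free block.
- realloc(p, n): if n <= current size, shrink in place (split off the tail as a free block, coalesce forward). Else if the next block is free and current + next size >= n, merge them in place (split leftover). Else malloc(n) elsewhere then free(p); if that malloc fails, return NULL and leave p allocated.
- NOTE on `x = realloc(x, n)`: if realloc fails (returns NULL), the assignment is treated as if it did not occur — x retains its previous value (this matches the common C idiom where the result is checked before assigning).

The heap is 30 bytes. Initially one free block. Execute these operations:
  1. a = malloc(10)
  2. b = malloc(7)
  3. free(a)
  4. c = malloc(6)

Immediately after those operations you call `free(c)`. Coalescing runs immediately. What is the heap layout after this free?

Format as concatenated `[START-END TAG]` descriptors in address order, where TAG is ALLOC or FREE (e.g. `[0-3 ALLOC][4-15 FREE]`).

Answer: [0-9 FREE][10-16 ALLOC][17-29 FREE]

Derivation:
Op 1: a = malloc(10) -> a = 0; heap: [0-9 ALLOC][10-29 FREE]
Op 2: b = malloc(7) -> b = 10; heap: [0-9 ALLOC][10-16 ALLOC][17-29 FREE]
Op 3: free(a) -> (freed a); heap: [0-9 FREE][10-16 ALLOC][17-29 FREE]
Op 4: c = malloc(6) -> c = 0; heap: [0-5 ALLOC][6-9 FREE][10-16 ALLOC][17-29 FREE]
free(c): c = 0 -> block [0-5 ALLOC]; mark free, coalesce with adjacent free neighbors -> [0-9 FREE][10-16 ALLOC][17-29 FREE]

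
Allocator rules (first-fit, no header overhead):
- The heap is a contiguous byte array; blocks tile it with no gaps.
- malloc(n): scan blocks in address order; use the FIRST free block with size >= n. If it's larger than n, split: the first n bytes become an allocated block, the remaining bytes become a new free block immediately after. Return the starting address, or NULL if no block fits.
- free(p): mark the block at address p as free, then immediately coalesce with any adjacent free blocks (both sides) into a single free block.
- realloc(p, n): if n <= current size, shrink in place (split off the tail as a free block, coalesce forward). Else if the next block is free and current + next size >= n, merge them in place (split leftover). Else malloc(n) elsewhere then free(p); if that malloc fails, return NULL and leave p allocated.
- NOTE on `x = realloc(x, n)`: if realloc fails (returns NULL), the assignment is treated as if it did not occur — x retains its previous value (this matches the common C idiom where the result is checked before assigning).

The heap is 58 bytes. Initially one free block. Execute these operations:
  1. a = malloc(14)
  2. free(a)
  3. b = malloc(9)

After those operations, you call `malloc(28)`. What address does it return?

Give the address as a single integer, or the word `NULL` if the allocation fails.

Op 1: a = malloc(14) -> a = 0; heap: [0-13 ALLOC][14-57 FREE]
Op 2: free(a) -> (freed a); heap: [0-57 FREE]
Op 3: b = malloc(9) -> b = 0; heap: [0-8 ALLOC][9-57 FREE]
malloc(28): first-fit scan over [0-8 ALLOC][9-57 FREE] -> 9

Answer: 9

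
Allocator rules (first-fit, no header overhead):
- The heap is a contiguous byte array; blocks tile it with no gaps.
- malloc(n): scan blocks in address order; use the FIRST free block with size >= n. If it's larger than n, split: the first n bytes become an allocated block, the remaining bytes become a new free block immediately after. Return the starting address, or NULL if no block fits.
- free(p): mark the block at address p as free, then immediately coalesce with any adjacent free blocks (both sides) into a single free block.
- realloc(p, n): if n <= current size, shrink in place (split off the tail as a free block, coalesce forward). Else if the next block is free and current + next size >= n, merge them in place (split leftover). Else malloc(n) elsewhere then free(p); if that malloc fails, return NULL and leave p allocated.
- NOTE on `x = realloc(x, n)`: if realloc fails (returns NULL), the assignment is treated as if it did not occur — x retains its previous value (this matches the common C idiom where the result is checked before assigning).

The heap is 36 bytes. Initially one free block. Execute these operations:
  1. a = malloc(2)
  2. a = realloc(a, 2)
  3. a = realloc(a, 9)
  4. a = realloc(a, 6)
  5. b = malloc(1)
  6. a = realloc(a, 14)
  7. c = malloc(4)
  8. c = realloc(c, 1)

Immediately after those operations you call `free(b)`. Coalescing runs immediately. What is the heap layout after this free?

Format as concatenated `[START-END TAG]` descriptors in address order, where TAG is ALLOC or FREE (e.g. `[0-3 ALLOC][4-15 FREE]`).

Op 1: a = malloc(2) -> a = 0; heap: [0-1 ALLOC][2-35 FREE]
Op 2: a = realloc(a, 2) -> a = 0; heap: [0-1 ALLOC][2-35 FREE]
Op 3: a = realloc(a, 9) -> a = 0; heap: [0-8 ALLOC][9-35 FREE]
Op 4: a = realloc(a, 6) -> a = 0; heap: [0-5 ALLOC][6-35 FREE]
Op 5: b = malloc(1) -> b = 6; heap: [0-5 ALLOC][6-6 ALLOC][7-35 FREE]
Op 6: a = realloc(a, 14) -> a = 7; heap: [0-5 FREE][6-6 ALLOC][7-20 ALLOC][21-35 FREE]
Op 7: c = malloc(4) -> c = 0; heap: [0-3 ALLOC][4-5 FREE][6-6 ALLOC][7-20 ALLOC][21-35 FREE]
Op 8: c = realloc(c, 1) -> c = 0; heap: [0-0 ALLOC][1-5 FREE][6-6 ALLOC][7-20 ALLOC][21-35 FREE]
free(b): b = 6 -> block [6-6 ALLOC]; mark free, coalesce with adjacent free neighbors -> [0-0 ALLOC][1-6 FREE][7-20 ALLOC][21-35 FREE]

Answer: [0-0 ALLOC][1-6 FREE][7-20 ALLOC][21-35 FREE]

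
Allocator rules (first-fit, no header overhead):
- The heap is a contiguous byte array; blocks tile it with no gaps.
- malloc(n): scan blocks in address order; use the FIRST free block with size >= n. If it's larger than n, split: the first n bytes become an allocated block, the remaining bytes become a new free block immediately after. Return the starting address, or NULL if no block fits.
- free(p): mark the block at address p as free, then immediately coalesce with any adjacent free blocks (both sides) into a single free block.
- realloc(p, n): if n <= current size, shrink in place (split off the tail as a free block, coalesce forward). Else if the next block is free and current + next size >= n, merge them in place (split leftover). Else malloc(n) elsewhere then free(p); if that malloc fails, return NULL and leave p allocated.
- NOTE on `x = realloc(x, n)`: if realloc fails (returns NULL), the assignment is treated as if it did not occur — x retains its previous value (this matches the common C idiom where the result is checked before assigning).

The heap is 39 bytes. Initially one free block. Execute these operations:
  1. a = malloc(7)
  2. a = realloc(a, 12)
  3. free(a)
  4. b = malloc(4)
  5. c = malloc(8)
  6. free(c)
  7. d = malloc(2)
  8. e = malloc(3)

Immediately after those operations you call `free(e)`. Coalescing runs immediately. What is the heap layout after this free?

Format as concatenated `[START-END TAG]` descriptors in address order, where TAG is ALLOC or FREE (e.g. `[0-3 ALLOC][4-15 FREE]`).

Answer: [0-3 ALLOC][4-5 ALLOC][6-38 FREE]

Derivation:
Op 1: a = malloc(7) -> a = 0; heap: [0-6 ALLOC][7-38 FREE]
Op 2: a = realloc(a, 12) -> a = 0; heap: [0-11 ALLOC][12-38 FREE]
Op 3: free(a) -> (freed a); heap: [0-38 FREE]
Op 4: b = malloc(4) -> b = 0; heap: [0-3 ALLOC][4-38 FREE]
Op 5: c = malloc(8) -> c = 4; heap: [0-3 ALLOC][4-11 ALLOC][12-38 FREE]
Op 6: free(c) -> (freed c); heap: [0-3 ALLOC][4-38 FREE]
Op 7: d = malloc(2) -> d = 4; heap: [0-3 ALLOC][4-5 ALLOC][6-38 FREE]
Op 8: e = malloc(3) -> e = 6; heap: [0-3 ALLOC][4-5 ALLOC][6-8 ALLOC][9-38 FREE]
free(e): e = 6 -> block [6-8 ALLOC]; mark free, coalesce with adjacent free neighbors -> [0-3 ALLOC][4-5 ALLOC][6-38 FREE]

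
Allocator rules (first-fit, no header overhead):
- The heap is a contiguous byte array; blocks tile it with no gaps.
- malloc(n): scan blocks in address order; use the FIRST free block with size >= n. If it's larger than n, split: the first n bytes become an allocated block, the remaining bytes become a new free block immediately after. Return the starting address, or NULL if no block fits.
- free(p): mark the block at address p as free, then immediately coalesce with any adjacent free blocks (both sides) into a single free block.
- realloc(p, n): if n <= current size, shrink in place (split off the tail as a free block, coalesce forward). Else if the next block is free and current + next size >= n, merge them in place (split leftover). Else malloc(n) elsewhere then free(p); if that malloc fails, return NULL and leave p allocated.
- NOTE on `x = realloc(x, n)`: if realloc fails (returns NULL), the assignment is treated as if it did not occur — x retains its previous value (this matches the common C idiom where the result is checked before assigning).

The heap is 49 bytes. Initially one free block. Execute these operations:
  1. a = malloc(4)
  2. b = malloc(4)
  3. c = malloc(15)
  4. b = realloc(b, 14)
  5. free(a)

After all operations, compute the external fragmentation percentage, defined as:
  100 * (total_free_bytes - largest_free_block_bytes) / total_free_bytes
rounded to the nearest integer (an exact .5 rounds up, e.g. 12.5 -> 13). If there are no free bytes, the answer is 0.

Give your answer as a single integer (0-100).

Answer: 40

Derivation:
Op 1: a = malloc(4) -> a = 0; heap: [0-3 ALLOC][4-48 FREE]
Op 2: b = malloc(4) -> b = 4; heap: [0-3 ALLOC][4-7 ALLOC][8-48 FREE]
Op 3: c = malloc(15) -> c = 8; heap: [0-3 ALLOC][4-7 ALLOC][8-22 ALLOC][23-48 FREE]
Op 4: b = realloc(b, 14) -> b = 23; heap: [0-3 ALLOC][4-7 FREE][8-22 ALLOC][23-36 ALLOC][37-48 FREE]
Op 5: free(a) -> (freed a); heap: [0-7 FREE][8-22 ALLOC][23-36 ALLOC][37-48 FREE]
Free blocks: [8 12] total_free=20 largest=12 -> 100*(20-12)/20 = 800/20 = 40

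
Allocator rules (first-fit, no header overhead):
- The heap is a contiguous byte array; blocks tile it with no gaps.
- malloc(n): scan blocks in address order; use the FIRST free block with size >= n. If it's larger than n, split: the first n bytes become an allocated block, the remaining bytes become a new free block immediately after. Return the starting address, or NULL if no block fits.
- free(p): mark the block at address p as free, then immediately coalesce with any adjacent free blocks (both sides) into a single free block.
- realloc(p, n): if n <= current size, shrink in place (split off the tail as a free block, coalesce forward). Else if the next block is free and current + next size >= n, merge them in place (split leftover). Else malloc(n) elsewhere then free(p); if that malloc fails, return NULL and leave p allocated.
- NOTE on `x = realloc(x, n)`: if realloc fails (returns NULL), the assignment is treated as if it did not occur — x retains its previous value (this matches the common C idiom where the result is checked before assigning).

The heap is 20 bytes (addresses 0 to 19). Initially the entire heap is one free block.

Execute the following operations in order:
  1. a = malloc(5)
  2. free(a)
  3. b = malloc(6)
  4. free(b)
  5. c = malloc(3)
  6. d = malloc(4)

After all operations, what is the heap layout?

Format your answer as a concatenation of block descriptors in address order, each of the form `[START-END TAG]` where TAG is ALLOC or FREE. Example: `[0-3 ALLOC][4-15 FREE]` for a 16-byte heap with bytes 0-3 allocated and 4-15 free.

Op 1: a = malloc(5) -> a = 0; heap: [0-4 ALLOC][5-19 FREE]
Op 2: free(a) -> (freed a); heap: [0-19 FREE]
Op 3: b = malloc(6) -> b = 0; heap: [0-5 ALLOC][6-19 FREE]
Op 4: free(b) -> (freed b); heap: [0-19 FREE]
Op 5: c = malloc(3) -> c = 0; heap: [0-2 ALLOC][3-19 FREE]
Op 6: d = malloc(4) -> d = 3; heap: [0-2 ALLOC][3-6 ALLOC][7-19 FREE]

Answer: [0-2 ALLOC][3-6 ALLOC][7-19 FREE]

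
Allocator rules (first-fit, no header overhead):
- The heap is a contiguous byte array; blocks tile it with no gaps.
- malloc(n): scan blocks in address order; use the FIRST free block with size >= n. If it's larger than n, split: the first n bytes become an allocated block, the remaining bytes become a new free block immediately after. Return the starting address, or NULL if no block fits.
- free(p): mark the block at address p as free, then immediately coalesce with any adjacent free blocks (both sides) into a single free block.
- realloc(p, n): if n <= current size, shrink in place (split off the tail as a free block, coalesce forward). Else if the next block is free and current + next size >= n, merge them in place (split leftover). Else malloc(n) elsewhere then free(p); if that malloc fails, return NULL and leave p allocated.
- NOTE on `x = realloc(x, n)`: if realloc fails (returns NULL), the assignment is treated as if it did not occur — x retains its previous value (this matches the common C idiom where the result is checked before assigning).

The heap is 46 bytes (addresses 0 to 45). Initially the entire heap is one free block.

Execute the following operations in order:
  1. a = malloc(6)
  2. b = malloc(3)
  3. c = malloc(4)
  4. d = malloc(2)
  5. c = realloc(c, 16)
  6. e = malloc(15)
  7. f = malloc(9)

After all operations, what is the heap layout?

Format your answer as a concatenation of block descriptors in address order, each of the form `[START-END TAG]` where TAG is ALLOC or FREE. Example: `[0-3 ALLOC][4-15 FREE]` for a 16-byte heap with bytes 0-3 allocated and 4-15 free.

Answer: [0-5 ALLOC][6-8 ALLOC][9-12 FREE][13-14 ALLOC][15-30 ALLOC][31-45 ALLOC]

Derivation:
Op 1: a = malloc(6) -> a = 0; heap: [0-5 ALLOC][6-45 FREE]
Op 2: b = malloc(3) -> b = 6; heap: [0-5 ALLOC][6-8 ALLOC][9-45 FREE]
Op 3: c = malloc(4) -> c = 9; heap: [0-5 ALLOC][6-8 ALLOC][9-12 ALLOC][13-45 FREE]
Op 4: d = malloc(2) -> d = 13; heap: [0-5 ALLOC][6-8 ALLOC][9-12 ALLOC][13-14 ALLOC][15-45 FREE]
Op 5: c = realloc(c, 16) -> c = 15; heap: [0-5 ALLOC][6-8 ALLOC][9-12 FREE][13-14 ALLOC][15-30 ALLOC][31-45 FREE]
Op 6: e = malloc(15) -> e = 31; heap: [0-5 ALLOC][6-8 ALLOC][9-12 FREE][13-14 ALLOC][15-30 ALLOC][31-45 ALLOC]
Op 7: f = malloc(9) -> f = NULL; heap: [0-5 ALLOC][6-8 ALLOC][9-12 FREE][13-14 ALLOC][15-30 ALLOC][31-45 ALLOC]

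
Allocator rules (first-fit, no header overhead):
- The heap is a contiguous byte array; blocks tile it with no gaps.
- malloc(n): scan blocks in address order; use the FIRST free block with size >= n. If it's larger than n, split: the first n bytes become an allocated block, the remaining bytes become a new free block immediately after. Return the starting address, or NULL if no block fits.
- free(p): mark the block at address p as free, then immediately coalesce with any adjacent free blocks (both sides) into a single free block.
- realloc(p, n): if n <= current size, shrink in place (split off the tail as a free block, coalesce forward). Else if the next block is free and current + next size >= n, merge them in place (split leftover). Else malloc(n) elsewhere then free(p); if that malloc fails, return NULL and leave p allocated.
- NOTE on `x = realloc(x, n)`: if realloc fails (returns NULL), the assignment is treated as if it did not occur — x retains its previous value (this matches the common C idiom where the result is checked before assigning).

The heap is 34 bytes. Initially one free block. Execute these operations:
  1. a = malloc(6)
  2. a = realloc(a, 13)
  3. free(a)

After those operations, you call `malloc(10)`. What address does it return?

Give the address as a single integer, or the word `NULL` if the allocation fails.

Answer: 0

Derivation:
Op 1: a = malloc(6) -> a = 0; heap: [0-5 ALLOC][6-33 FREE]
Op 2: a = realloc(a, 13) -> a = 0; heap: [0-12 ALLOC][13-33 FREE]
Op 3: free(a) -> (freed a); heap: [0-33 FREE]
malloc(10): first-fit scan over [0-33 FREE] -> 0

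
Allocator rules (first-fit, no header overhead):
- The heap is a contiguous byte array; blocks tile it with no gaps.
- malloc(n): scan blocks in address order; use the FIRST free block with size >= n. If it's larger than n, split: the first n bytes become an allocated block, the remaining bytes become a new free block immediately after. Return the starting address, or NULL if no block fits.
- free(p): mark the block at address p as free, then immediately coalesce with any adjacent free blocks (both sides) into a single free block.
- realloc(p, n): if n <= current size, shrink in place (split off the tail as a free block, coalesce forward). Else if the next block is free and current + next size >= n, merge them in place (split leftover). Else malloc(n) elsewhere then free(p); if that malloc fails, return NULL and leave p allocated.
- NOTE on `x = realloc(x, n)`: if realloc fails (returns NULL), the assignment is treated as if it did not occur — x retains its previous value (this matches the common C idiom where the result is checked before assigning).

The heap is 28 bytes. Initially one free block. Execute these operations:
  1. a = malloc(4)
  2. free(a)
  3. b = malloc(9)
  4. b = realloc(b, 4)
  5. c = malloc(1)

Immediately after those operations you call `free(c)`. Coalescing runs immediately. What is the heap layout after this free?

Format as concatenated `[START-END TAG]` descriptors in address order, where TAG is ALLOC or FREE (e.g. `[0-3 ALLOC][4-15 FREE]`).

Answer: [0-3 ALLOC][4-27 FREE]

Derivation:
Op 1: a = malloc(4) -> a = 0; heap: [0-3 ALLOC][4-27 FREE]
Op 2: free(a) -> (freed a); heap: [0-27 FREE]
Op 3: b = malloc(9) -> b = 0; heap: [0-8 ALLOC][9-27 FREE]
Op 4: b = realloc(b, 4) -> b = 0; heap: [0-3 ALLOC][4-27 FREE]
Op 5: c = malloc(1) -> c = 4; heap: [0-3 ALLOC][4-4 ALLOC][5-27 FREE]
free(c): c = 4 -> block [4-4 ALLOC]; mark free, coalesce with adjacent free neighbors -> [0-3 ALLOC][4-27 FREE]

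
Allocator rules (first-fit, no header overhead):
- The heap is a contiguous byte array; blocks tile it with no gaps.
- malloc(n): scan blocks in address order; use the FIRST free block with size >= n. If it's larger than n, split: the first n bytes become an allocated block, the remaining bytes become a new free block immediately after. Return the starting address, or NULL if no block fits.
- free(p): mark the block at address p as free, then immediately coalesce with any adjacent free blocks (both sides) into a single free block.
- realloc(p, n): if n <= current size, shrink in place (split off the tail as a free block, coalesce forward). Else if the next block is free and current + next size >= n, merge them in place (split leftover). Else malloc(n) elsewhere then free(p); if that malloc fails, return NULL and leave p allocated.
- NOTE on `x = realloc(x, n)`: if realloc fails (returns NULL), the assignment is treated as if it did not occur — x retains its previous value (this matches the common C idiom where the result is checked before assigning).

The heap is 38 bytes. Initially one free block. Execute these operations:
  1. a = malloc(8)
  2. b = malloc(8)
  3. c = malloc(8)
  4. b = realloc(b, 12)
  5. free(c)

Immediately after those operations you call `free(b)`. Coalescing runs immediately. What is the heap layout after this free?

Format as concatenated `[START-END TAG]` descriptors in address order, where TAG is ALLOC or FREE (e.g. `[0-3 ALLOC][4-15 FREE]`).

Answer: [0-7 ALLOC][8-37 FREE]

Derivation:
Op 1: a = malloc(8) -> a = 0; heap: [0-7 ALLOC][8-37 FREE]
Op 2: b = malloc(8) -> b = 8; heap: [0-7 ALLOC][8-15 ALLOC][16-37 FREE]
Op 3: c = malloc(8) -> c = 16; heap: [0-7 ALLOC][8-15 ALLOC][16-23 ALLOC][24-37 FREE]
Op 4: b = realloc(b, 12) -> b = 24; heap: [0-7 ALLOC][8-15 FREE][16-23 ALLOC][24-35 ALLOC][36-37 FREE]
Op 5: free(c) -> (freed c); heap: [0-7 ALLOC][8-23 FREE][24-35 ALLOC][36-37 FREE]
free(b): b = 24 -> block [24-35 ALLOC]; mark free, coalesce with adjacent free neighbors -> [0-7 ALLOC][8-37 FREE]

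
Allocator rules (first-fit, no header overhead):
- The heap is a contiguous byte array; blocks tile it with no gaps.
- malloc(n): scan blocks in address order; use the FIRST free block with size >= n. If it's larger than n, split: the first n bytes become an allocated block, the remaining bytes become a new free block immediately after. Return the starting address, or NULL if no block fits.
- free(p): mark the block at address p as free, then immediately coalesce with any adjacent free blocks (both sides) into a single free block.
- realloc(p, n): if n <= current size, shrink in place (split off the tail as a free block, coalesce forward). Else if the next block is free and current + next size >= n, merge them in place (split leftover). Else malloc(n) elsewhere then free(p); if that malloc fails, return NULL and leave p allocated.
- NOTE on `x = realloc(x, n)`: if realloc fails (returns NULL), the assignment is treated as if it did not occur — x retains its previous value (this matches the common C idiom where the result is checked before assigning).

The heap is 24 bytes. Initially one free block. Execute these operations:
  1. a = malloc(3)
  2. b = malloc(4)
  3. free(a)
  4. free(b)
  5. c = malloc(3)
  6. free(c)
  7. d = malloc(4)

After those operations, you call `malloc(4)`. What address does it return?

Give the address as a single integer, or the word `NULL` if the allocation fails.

Answer: 4

Derivation:
Op 1: a = malloc(3) -> a = 0; heap: [0-2 ALLOC][3-23 FREE]
Op 2: b = malloc(4) -> b = 3; heap: [0-2 ALLOC][3-6 ALLOC][7-23 FREE]
Op 3: free(a) -> (freed a); heap: [0-2 FREE][3-6 ALLOC][7-23 FREE]
Op 4: free(b) -> (freed b); heap: [0-23 FREE]
Op 5: c = malloc(3) -> c = 0; heap: [0-2 ALLOC][3-23 FREE]
Op 6: free(c) -> (freed c); heap: [0-23 FREE]
Op 7: d = malloc(4) -> d = 0; heap: [0-3 ALLOC][4-23 FREE]
malloc(4): first-fit scan over [0-3 ALLOC][4-23 FREE] -> 4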